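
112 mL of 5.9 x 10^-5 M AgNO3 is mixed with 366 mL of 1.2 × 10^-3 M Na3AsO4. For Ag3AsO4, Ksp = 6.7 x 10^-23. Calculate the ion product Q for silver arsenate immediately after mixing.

Total volume = 112 + 366 = 478 mL.
[Ag^+] = 5.9 x 10^-5 × (112/478) = 1.38 × 10^-5 M
[AsO4^3-] = 1.2 x 10^-3 × (366/478) = 9.19 x 10^-4 M
Ag3AsO4(s) ⇌ 3 Ag^+(aq) + AsO4^3-(aq), so Q = [Ag^+]^3[AsO4^3-]
Q = (1.38 × 10^-5)^3(9.19 × 10^-4) = 2.4 × 10^-18
Q > Ksp, so Ag3AsO4 will precipitate.

Q = 2.4e-18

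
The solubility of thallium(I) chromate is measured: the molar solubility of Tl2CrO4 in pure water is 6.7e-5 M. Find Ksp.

Tl2CrO4(s) ⇌ 2 Tl^+ + CrO4^2-
For each mole of Tl2CrO4 that dissolves: [Tl^+] = 2s, [CrO4^2-] = s.
Ksp = [Tl^+]^2[CrO4^2-]
Ksp = (2s)^2s = 4s^3
With s = 6.7 × 10^-5: Ksp = 1.2 × 10^-12

Ksp ≈ 1.2e-12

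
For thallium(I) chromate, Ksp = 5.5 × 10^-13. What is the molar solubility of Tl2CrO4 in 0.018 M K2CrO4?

Tl2CrO4(s) ⇌ 2 Tl^+ + CrO4^2-
Ksp = [Tl^+]^2[CrO4^2-]
Let s be the molar solubility in this solution. [Tl^+] = 2s, [CrO4^2-] = 0.018 + s ≈ 0.018 (since CrO4^2- from K2CrO4 dominates).
Ksp ≈ (2s)^2 × 0.018
s = 2.8 × 10^-6 M
Check: s = 2.8 × 10^-6 ≪ 0.018, so the approximation is valid.

2.8 × 10^-6 M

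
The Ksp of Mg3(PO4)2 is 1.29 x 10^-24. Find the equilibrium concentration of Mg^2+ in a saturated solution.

Mg3(PO4)2(s) <=> 3 Mg^2+ + 2 PO4^3-
Ksp = [Mg^2+]^3[PO4^3-]^2
If s mol/L of Mg3(PO4)2 dissolves, [Mg^2+] = 3s and [PO4^3-] = 2s.
Ksp = (3s)^3(2s)^2 = 108s^5
Solving, s = (1.29 x 10^-24/108)^(1/5) = 6.538 × 10^-6 M
[Mg^2+] = 3s = 1.96 × 10^-5 M

[Mg^2+] = 1.96 x 10^-5 M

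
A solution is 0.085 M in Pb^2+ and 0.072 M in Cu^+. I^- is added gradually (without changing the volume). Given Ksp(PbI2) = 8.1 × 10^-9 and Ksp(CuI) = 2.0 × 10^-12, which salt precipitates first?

Precipitation of each salt starts when its ion product equals its Ksp.
For PbI2: 8.1 × 10^-9 = 0.085 × [I^-]^2  ⇒  [I^-] = 3.1 × 10^-4 M.
For CuI: 2.0 × 10^-12 = 0.072 × [I^-]  ⇒  [I^-] = 2.8 × 10^-11 M.
The salt with the lower threshold [I^-] precipitates first: CuI.

CuI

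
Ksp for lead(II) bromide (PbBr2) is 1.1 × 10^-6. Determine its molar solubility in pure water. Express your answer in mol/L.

PbBr2(s) ⇌ Pb^2+ + 2 Br^-
Ksp = [Pb^2+][Br^-]^2
For each mole of PbBr2 that dissolves: [Pb^2+] = s, [Br^-] = 2s.
Ksp = s(2s)^2 = 4s^3
Solving, s = (1.1 × 10^-6/4)^(1/3) = 6.5 × 10^-3 M

s = 6.5 × 10^-3 M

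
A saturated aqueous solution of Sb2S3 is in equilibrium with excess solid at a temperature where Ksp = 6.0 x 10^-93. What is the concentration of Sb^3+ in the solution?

2.8e-19 M

Sb2S3(s) ⇌ 2 Sb^3+(aq) + 3 S^2-(aq)
Ksp = [Sb^3+]^2[S^2-]^3
Let s = molar solubility. Then [Sb^3+] = 2s and [S^2-] = 3s.
Substituting: Ksp = (2s)^2(3s)^3 = 108s^5
Solving, s = (6.0 x 10^-93/108)^(1/5) = 1.41 × 10^-19 M
[Sb^3+] = 2s = 2.8 × 10^-19 M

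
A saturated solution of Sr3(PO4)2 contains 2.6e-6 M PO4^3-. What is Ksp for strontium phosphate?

Sr3(PO4)2(s) <=> 3 Sr^2+ + 2 PO4^3-
Stoichiometry gives [Sr^2+] = (3/2)[PO4^3-] = 3.90 × 10^-6 M.
Ksp = [Sr^2+]^3[PO4^3-]^2
Ksp = (3.90 × 10^-6)^3 × (2.6 × 10^-6)^2 = 4.0 x 10^-28

4.0 × 10^-28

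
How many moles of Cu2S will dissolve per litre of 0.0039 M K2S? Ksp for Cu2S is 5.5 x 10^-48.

Cu2S(s) ⇌ 2 Cu^+(aq) + S^2-(aq)
Ksp = [Cu^+]^2[S^2-]
Let s be the molar solubility in this solution. [Cu^+] = 2s, [S^2-] = 0.0039 + s ≈ 0.0039 (common-ion effect: S^2- is already 0.0039 M).
Ksp ≈ (2s)^2 × 0.0039
s = 1.9 × 10^-23 M
Check: s = 1.9 × 10^-23 ≪ 0.0039, so the approximation is valid.

s = 1.9e-23 M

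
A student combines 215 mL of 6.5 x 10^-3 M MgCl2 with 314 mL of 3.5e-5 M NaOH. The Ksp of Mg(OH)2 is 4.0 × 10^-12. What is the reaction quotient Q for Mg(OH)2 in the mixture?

Total volume = 215 + 314 = 529 mL.
[Mg^2+] = 6.5 × 10^-3 × (215/529) = 2.64 x 10^-3 M
[OH^-] = 3.5 × 10^-5 × (314/529) = 2.08 x 10^-5 M
Mg(OH)2(s) ⇌ Mg^2+ + 2 OH^-, so Q = [Mg^2+][OH^-]^2
Q = (2.64 x 10^-3)(2.08 × 10^-5)^2 = 1.1 × 10^-12
Q < Ksp, so no precipitate of Mg(OH)2 forms.

Q = 1.1e-12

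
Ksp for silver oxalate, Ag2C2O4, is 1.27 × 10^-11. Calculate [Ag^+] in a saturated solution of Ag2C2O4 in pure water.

2.94e-4 M

Ag2C2O4(s) ⇌ 2 Ag^+ + C2O4^2-
Ksp = [Ag^+]^2[C2O4^2-]
For each mole of Ag2C2O4 that dissolves: [Ag^+] = 2s, [C2O4^2-] = s.
Ksp = (2s)^2s = 4s^3
s = (1.27 × 10^-11 / 4)^(1/3) = 1.470 × 10^-4 M
[Ag^+] = 2s = 2.94 × 10^-4 M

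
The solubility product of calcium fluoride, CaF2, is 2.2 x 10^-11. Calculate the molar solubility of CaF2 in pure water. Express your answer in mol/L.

s = 1.8e-4 M

CaF2(s) <=> Ca^2+(aq) + 2 F^-(aq)
Ksp = [Ca^2+][F^-]^2
For each mole of CaF2 that dissolves: [Ca^2+] = s, [F^-] = 2s.
So Ksp = s × (2s)^2 = 4s^3
Solving, s = (2.2 x 10^-11/4)^(1/3) = 1.8 × 10^-4 M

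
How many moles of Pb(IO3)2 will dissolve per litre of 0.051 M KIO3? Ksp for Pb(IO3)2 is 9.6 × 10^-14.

s = 3.7 × 10^-11 M

Pb(IO3)2(s) ⇌ Pb^2+(aq) + 2 IO3^-(aq)
Ksp = [Pb^2+][IO3^-]^2
If s mol/L dissolves here, [Pb^2+] = s, [IO3^-] = 0.051 + 2s ≈ 0.051 (Ksp is small, so little additional dissolves).
Ksp ≈ s × (0.051)^2
s = 3.7 × 10^-11 M
Check: 2s = 7.4 × 10^-11 ≪ 0.051, so the approximation is valid.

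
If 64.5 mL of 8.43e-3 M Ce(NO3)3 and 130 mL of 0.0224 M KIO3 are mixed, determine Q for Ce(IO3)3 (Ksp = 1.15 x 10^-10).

Total volume = 64.5 + 130 = 194.5 mL.
[Ce^3+] = 8.43 × 10^-3 × (64.5/194.5) = 2.796 × 10^-3 M
[IO3^-] = 2.24 × 10^-2 × (130/194.5) = 1.497 × 10^-2 M
Ce(IO3)3(s) ⇌ Ce^3+(aq) + 3 IO3^-(aq), so Q = [Ce^3+][IO3^-]^3
Q = (2.796 × 10^-3)(1.497 × 10^-2)^3 = 9.38 x 10^-9
Q > Ksp, so Ce(IO3)3 will precipitate.

9.38 × 10^-9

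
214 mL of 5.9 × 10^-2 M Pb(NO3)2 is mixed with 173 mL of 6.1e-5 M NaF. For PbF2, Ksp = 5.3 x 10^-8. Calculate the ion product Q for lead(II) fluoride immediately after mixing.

Total volume = 214 + 173 = 387 mL.
[Pb^2+] = 5.9 × 10^-2 × (214/387) = 3.26 × 10^-2 M
[F^-] = 6.1 × 10^-5 × (173/387) = 2.73 x 10^-5 M
PbF2(s) ⇌ Pb^2+(aq) + 2 F^-(aq), so Q = [Pb^2+][F^-]^2
Q = (3.26 × 10^-2)(2.73 x 10^-5)^2 = 2.4 x 10^-11
Q < Ksp, so no precipitate of PbF2 forms.

Q ≈ 2.4e-11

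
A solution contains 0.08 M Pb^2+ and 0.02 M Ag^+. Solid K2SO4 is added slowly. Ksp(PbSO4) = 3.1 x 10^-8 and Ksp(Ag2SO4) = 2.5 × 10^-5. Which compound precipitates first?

Precipitation of each salt starts when its ion product equals its Ksp.
For PbSO4: 3.1 x 10^-8 = 0.08 × [SO4^2-]  ⇒  [SO4^2-] = 3.9 × 10^-7 M.
For Ag2SO4: 2.5 × 10^-5 = (0.02)^2 × [SO4^2-]  ⇒  [SO4^2-] = 6.3 × 10^-2 M.
The salt with the lower threshold [SO4^2-] precipitates first: PbSO4.

PbSO4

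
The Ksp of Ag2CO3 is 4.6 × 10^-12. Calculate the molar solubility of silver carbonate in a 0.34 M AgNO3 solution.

4.0 × 10^-11 M

Ag2CO3(s) ⇌ 2 Ag^+(aq) + CO3^2-(aq)
Ksp = [Ag^+]^2[CO3^2-]
Let s = moles of Ag2CO3 that dissolve per litre. [Ag^+] = 0.34 + 2s ≈ 0.34, [CO3^2-] = s (common-ion effect: Ag^+ is already 0.34 M).
Ksp ≈ (0.34)^2 × s
s = 4.0 × 10^-11 M
Check: 2s = 8.0 x 10^-11 ≪ 0.34, so the approximation is valid.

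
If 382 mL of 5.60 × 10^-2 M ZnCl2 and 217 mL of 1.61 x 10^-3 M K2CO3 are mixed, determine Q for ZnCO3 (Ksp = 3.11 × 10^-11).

Q = 2.08 × 10^-5

Total volume = 382 + 217 = 599 mL.
[Zn^2+] = 5.60 × 10^-2 × (382/599) = 3.571 × 10^-2 M
[CO3^2-] = 1.61 × 10^-3 × (217/599) = 5.833 x 10^-4 M
ZnCO3(s) <=> Zn^2+(aq) + CO3^2-(aq), so Q = [Zn^2+][CO3^2-]
Q = (3.571 × 10^-2)(5.833 × 10^-4) = 2.08 × 10^-5
Q > Ksp, so ZnCO3 will precipitate.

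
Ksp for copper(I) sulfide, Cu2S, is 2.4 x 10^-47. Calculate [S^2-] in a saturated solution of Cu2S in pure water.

Cu2S(s) ⇌ 2 Cu^+ + S^2-
Ksp = [Cu^+]^2[S^2-]
With molar solubility s: [Cu^+] = 2s, [S^2-] = s.
Ksp = (2s)^2s = 4s^3
s^3 = 2.4 x 10^-47 / 4, so s = 1.82 x 10^-16 M
[S^2-] = s = 1.8 × 10^-16 M

[S^2-] = 1.8 x 10^-16 M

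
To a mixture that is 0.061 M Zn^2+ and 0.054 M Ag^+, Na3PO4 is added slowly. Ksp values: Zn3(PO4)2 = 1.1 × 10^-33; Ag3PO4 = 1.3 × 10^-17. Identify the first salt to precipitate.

Zn3(PO4)2

Precipitation of each salt starts when its ion product equals its Ksp.
For Zn3(PO4)2: 1.1 × 10^-33 = (0.061)^3 × [PO4^3-]^2  ⇒  [PO4^3-] = 2.2 x 10^-15 M.
For Ag3PO4: 1.3 × 10^-17 = (0.054)^3 × [PO4^3-]  ⇒  [PO4^3-] = 8.3 x 10^-14 M.
The salt with the lower threshold [PO4^3-] precipitates first: Zn3(PO4)2.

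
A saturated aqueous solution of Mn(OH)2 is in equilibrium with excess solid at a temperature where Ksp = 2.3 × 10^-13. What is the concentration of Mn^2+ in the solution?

[Mn^2+] ≈ 3.9 x 10^-5 M

Mn(OH)2(s) ⇌ Mn^2+(aq) + 2 OH^-(aq)
Ksp = [Mn^2+][OH^-]^2
For each mole of Mn(OH)2 that dissolves: [Mn^2+] = s, [OH^-] = 2s.
Ksp = s(2s)^2 = 4s^3
Solving, s = (2.3 × 10^-13/4)^(1/3) = 3.86 × 10^-5 M
[Mn^2+] = s = 3.9 × 10^-5 M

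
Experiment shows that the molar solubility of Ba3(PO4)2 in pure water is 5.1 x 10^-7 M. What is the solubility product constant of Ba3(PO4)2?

Ksp = 3.7e-30

Ba3(PO4)2(s) ⇌ 3 Ba^2+ + 2 PO4^3-
Let s = molar solubility. Then [Ba^2+] = 3s and [PO4^3-] = 2s.
Ksp = [Ba^2+]^3[PO4^3-]^2
Ksp = (3s)^3(2s)^2 = 108s^5
With s = 5.1 x 10^-7: Ksp = 3.7 x 10^-30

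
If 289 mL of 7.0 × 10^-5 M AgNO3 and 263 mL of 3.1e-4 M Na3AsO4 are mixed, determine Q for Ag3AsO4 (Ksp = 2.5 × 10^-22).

Total volume = 289 + 263 = 552 mL.
[Ag^+] = 7.0 × 10^-5 × (289/552) = 3.66 × 10^-5 M
[AsO4^3-] = 3.1 × 10^-4 × (263/552) = 1.48 × 10^-4 M
Ag3AsO4(s) <=> 3 Ag^+ + AsO4^3-, so Q = [Ag^+]^3[AsO4^3-]
Q = (3.66 × 10^-5)^3(1.48 × 10^-4) = 7.3 × 10^-18
Q > Ksp, so Ag3AsO4 will precipitate.

Q ≈ 7.3 × 10^-18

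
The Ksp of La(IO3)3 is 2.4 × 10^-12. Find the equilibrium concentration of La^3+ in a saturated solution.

La(IO3)3(s) <=> La^3+ + 3 IO3^-
Ksp = [La^3+][IO3^-]^3
If s mol/L of La(IO3)3 dissolves, [La^3+] = s and [IO3^-] = 3s.
Ksp = s(3s)^3 = 27s^4
Solving, s = (2.4 × 10^-12/27)^(1/4) = 5.46 x 10^-4 M
[La^3+] = s = 5.5 × 10^-4 M

[La^3+] ≈ 5.5 × 10^-4 M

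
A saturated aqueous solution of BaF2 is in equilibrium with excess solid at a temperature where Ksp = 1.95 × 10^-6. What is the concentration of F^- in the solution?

BaF2(s) <=> Ba^2+(aq) + 2 F^-(aq)
Ksp = [Ba^2+][F^-]^2
With molar solubility s: [Ba^2+] = s, [F^-] = 2s.
Ksp = s(2s)^2 = 4s^3
s = (1.95 × 10^-6 / 4)^(1/3) = 7.870 × 10^-3 M
[F^-] = 2s = 1.57 x 10^-2 M

[F^-] ≈ 0.0157 M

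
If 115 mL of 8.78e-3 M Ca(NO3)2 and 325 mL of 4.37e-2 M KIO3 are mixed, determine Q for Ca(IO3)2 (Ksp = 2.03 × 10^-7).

Q = 2.39e-6

Total volume = 115 + 325 = 440 mL.
[Ca^2+] = 8.78 × 10^-3 × (115/440) = 2.295 × 10^-3 M
[IO3^-] = 4.37 × 10^-2 × (325/440) = 3.228 × 10^-2 M
Ca(IO3)2(s) ⇌ Ca^2+ + 2 IO3^-, so Q = [Ca^2+][IO3^-]^2
Q = (2.295 x 10^-3)(3.228 × 10^-2)^2 = 2.39 x 10^-6
Q > Ksp, so Ca(IO3)2 will precipitate.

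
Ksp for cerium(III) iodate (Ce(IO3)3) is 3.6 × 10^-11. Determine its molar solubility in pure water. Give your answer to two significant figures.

1.1 x 10^-3 M

Ce(IO3)3(s) <=> Ce^3+ + 3 IO3^-
Ksp = [Ce^3+][IO3^-]^3
For each mole of Ce(IO3)3 that dissolves: [Ce^3+] = s, [IO3^-] = 3s.
Substituting: Ksp = s(3s)^3 = 27s^4
s = (3.6 × 10^-11 / 27)^(1/4) = 1.1 × 10^-3 M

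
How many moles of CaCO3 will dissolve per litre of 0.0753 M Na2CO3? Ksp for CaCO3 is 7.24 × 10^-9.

CaCO3(s) ⇌ Ca^2+(aq) + CO3^2-(aq)
Ksp = [Ca^2+][CO3^2-]
Let s = moles of CaCO3 that dissolve per litre. [Ca^2+] = s, [CO3^2-] = 0.0753 + s ≈ 0.0753 (common-ion effect: CO3^2- is already 0.0753 M).
Ksp ≈ s × 0.0753
s = 9.61 × 10^-8 M
Check: s = 9.6 × 10^-8 ≪ 0.0753, so the approximation is valid.

s = 9.61 × 10^-8 M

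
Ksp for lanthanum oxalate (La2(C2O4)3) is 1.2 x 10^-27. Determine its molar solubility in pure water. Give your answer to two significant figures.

s = 1.6 × 10^-6 M

La2(C2O4)3(s) ⇌ 2 La^3+(aq) + 3 C2O4^2-(aq)
Ksp = [La^3+]^2[C2O4^2-]^3
Let s = molar solubility. Then [La^3+] = 2s and [C2O4^2-] = 3s.
So Ksp = (2s)^2 × (3s)^3 = 108s^5
s = (1.2 x 10^-27 / 108)^(1/5) = 1.6 × 10^-6 M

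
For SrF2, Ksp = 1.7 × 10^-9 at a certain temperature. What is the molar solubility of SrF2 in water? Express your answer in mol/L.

s = 7.5 × 10^-4 M

SrF2(s) <=> Sr^2+(aq) + 2 F^-(aq)
Ksp = [Sr^2+][F^-]^2
For each mole of SrF2 that dissolves: [Sr^2+] = s, [F^-] = 2s.
Ksp = s(2s)^2 = 4s^3
s^3 = 1.7 × 10^-9 / 4, so s = 7.5 × 10^-4 M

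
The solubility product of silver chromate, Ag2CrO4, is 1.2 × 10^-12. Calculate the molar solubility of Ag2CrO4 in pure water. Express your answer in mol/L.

s ≈ 6.7e-5 M

Ag2CrO4(s) ⇌ 2 Ag^+(aq) + CrO4^2-(aq)
Ksp = [Ag^+]^2[CrO4^2-]
With molar solubility s: [Ag^+] = 2s, [CrO4^2-] = s.
So Ksp = (2s)^2 × s = 4s^3
Solving, s = (1.2 × 10^-12/4)^(1/3) = 6.7 × 10^-5 M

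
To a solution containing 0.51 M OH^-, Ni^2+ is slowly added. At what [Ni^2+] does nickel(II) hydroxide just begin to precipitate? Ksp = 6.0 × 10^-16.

[Ni^2+] = 2.3 × 10^-15 M

Ni(OH)2(s) ⇌ Ni^2+(aq) + 2 OH^-(aq)
Ksp = [Ni^2+][OH^-]^2
Precipitation begins when Q = Ksp. With [OH^-] = 0.51 M:
6.0 × 10^-16 = (0.51)^2 × [Ni^2+]
[Ni^2+] = (6.0 × 10^-16 / 2.60 × 10^-1) = 2.3 × 10^-15 M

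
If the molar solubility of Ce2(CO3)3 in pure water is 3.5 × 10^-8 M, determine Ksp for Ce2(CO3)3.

Ce2(CO3)3(s) ⇌ 2 Ce^3+(aq) + 3 CO3^2-(aq)
With molar solubility s: [Ce^3+] = 2s, [CO3^2-] = 3s.
Ksp = [Ce^3+]^2[CO3^2-]^3
So Ksp = (2s)^2 × (3s)^3 = 108s^5
Ksp = 108 × (3.5 × 10^-8)^5 = 5.7 x 10^-36

Ksp ≈ 5.7 x 10^-36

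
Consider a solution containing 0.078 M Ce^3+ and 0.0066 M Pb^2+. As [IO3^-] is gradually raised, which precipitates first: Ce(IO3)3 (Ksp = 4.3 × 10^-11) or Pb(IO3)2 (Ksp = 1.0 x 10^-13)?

Pb(IO3)2

Precipitation of each salt starts when its ion product equals its Ksp.
For Ce(IO3)3: 4.3 × 10^-11 = 0.078 × [IO3^-]^3  ⇒  [IO3^-] = 8.2 × 10^-4 M.
For Pb(IO3)2: 1.0 x 10^-13 = 0.0066 × [IO3^-]^2  ⇒  [IO3^-] = 3.9 × 10^-6 M.
The salt with the lower threshold [IO3^-] precipitates first: Pb(IO3)2.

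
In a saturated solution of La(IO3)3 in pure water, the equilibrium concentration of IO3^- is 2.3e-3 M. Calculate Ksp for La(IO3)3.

Ksp ≈ 9.3e-12

La(IO3)3(s) <=> La^3+(aq) + 3 IO3^-(aq)
Stoichiometry gives [La^3+] = (1/3)[IO3^-] = 7.67 x 10^-4 M.
Ksp = [La^3+][IO3^-]^3
Ksp = 7.67 x 10^-4 × (2.3 × 10^-3)^3 = 9.3 × 10^-12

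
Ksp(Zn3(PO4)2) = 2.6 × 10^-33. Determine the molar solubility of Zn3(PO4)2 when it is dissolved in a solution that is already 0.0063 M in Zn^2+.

Zn3(PO4)2(s) <=> 3 Zn^2+(aq) + 2 PO4^3-(aq)
Ksp = [Zn^2+]^3[PO4^3-]^2
Let s = moles of Zn3(PO4)2 that dissolve per litre. [Zn^2+] = 0.0063 + 3s ≈ 0.0063, [PO4^3-] = 2s (common-ion effect: Zn^2+ is already 0.0063 M).
Ksp ≈ (0.0063)^3 × (2s)^2
s = 5.1 x 10^-14 M
Check: 3s = 1.5 x 10^-13 ≪ 0.0063, so the approximation is valid.

5.1 × 10^-14 M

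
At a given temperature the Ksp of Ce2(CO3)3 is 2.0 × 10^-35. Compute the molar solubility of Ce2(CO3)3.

s ≈ 4.5e-8 M

Ce2(CO3)3(s) ⇌ 2 Ce^3+ + 3 CO3^2-
Ksp = [Ce^3+]^2[CO3^2-]^3
If s mol/L of Ce2(CO3)3 dissolves, [Ce^3+] = 2s and [CO3^2-] = 3s.
Substituting: Ksp = (2s)^2(3s)^3 = 108s^5
s = (2.0 × 10^-35 / 108)^(1/5) = 4.5 × 10^-8 M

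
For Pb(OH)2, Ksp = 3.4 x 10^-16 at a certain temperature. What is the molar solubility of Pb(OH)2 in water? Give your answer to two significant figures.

Pb(OH)2(s) <=> Pb^2+ + 2 OH^-
Ksp = [Pb^2+][OH^-]^2
For each mole of Pb(OH)2 that dissolves: [Pb^2+] = s, [OH^-] = 2s.
So Ksp = s × (2s)^2 = 4s^3
s = (3.4 x 10^-16 / 4)^(1/3) = 4.4 × 10^-6 M

s ≈ 4.4e-6 M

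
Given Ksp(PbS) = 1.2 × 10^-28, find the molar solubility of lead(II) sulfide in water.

PbS(s) ⇌ Pb^2+(aq) + S^2-(aq)
Ksp = [Pb^2+][S^2-]
Let s = molar solubility. Then [Pb^2+] = s and [S^2-] = s.
Ksp = (s)(s) = s^2
s = √(1.2 × 10^-28) = 1.1 × 10^-14 M

1.1 × 10^-14 M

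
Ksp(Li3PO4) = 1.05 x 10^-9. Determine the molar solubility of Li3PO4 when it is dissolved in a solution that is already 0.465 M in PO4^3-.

s = 4.37 x 10^-4 M

Li3PO4(s) ⇌ 3 Li^+(aq) + PO4^3-(aq)
Ksp = [Li^+]^3[PO4^3-]
Let s be the molar solubility in this solution. [Li^+] = 3s, [PO4^3-] = 0.465 + s ≈ 0.465 (Ksp is small, so little additional dissolves).
Ksp ≈ (3s)^3 × 0.465
s = 4.37 × 10^-4 M
Check: s = 4.4 × 10^-4 ≪ 0.465, so the approximation is valid.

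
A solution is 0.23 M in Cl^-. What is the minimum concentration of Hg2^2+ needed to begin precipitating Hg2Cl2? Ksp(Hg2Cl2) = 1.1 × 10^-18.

Hg2Cl2(s) <=> Hg2^2+ + 2 Cl^-
Ksp = [Hg2^2+][Cl^-]^2
Precipitation begins when Q = Ksp. With [Cl^-] = 0.23 M:
1.1 × 10^-18 = (0.23)^2 × [Hg2^2+]
[Hg2^2+] = (1.1 × 10^-18 / 5.29 x 10^-2) = 2.1 x 10^-17 M

[Hg2^2+] ≈ 2.1 x 10^-17 M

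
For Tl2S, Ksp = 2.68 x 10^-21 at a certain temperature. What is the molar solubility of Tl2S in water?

8.75e-8 M

Tl2S(s) ⇌ 2 Tl^+ + S^2-
Ksp = [Tl^+]^2[S^2-]
If s mol/L of Tl2S dissolves, [Tl^+] = 2s and [S^2-] = s.
Substituting: Ksp = (2s)^2s = 4s^3
Solving, s = (2.68 x 10^-21/4)^(1/3) = 8.75 × 10^-8 M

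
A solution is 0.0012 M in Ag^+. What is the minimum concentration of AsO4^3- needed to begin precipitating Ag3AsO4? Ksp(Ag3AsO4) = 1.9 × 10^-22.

Ag3AsO4(s) ⇌ 3 Ag^+ + AsO4^3-
Ksp = [Ag^+]^3[AsO4^3-]
Precipitation begins when Q = Ksp. With [Ag^+] = 0.0012 M:
1.9 × 10^-22 = (0.0012)^3 × [AsO4^3-]
[AsO4^3-] = (1.9 × 10^-22 / 1.73 x 10^-9) = 1.1 × 10^-13 M

[AsO4^3-] = 1.1 x 10^-13 M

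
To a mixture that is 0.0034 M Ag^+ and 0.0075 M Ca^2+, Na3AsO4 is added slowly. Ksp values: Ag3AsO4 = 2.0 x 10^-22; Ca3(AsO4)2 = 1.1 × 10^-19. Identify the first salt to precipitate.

Ag3AsO4

Each salt begins to precipitate when Q = Ksp, i.e. when [AsO4^3-] reaches its threshold.
For Ag3AsO4: 2.0 x 10^-22 = (0.0034)^3 × [AsO4^3-]  ⇒  [AsO4^3-] = 5.1 x 10^-15 M.
For Ca3(AsO4)2: 1.1 × 10^-19 = (0.0075)^3 × [AsO4^3-]^2  ⇒  [AsO4^3-] = 5.1 × 10^-7 M.
The salt with the lower threshold [AsO4^3-] precipitates first: Ag3AsO4.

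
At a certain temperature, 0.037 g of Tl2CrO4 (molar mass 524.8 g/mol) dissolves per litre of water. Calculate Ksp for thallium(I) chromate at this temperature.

Molar solubility s = (3.7 × 10^-2 g/L) / (524.8 g/mol) = 7.05 x 10^-5 M.
Tl2CrO4(s) ⇌ 2 Tl^+ + CrO4^2-
With molar solubility s: [Tl^+] = 2s, [CrO4^2-] = s.
Ksp = [Tl^+]^2[CrO4^2-]
Ksp = (2s)^2s = 4s^3
Ksp = 4 × (7.05 × 10^-5)^3 = 1.4 × 10^-12

Ksp = 1.4 × 10^-12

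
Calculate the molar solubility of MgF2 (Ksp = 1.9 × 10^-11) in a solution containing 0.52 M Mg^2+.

MgF2(s) ⇌ Mg^2+(aq) + 2 F^-(aq)
Ksp = [Mg^2+][F^-]^2
If s mol/L dissolves here, [Mg^2+] = 0.52 + s ≈ 0.52, [F^-] = 2s (common-ion effect: Mg^2+ is already 0.52 M).
Ksp ≈ 0.52 × (2s)^2
s = 3.0 × 10^-6 M
Check: s = 3.0 × 10^-6 ≪ 0.52, so the approximation is valid.

s ≈ 3.0 x 10^-6 M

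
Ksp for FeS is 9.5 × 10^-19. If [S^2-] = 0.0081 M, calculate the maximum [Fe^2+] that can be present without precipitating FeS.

[Fe^2+] ≈ 1.2 × 10^-16 M

FeS(s) ⇌ Fe^2+ + S^2-
Ksp = [Fe^2+][S^2-]
Precipitation begins when Q = Ksp. With [S^2-] = 0.0081 M:
9.5 × 10^-19 = (0.0081) × [Fe^2+]
[Fe^2+] = (9.5 × 10^-19 / 8.1 x 10^-3) = 1.2 x 10^-16 M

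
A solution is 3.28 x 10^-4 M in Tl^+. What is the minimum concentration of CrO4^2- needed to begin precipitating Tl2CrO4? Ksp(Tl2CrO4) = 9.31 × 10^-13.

Tl2CrO4(s) <=> 2 Tl^+ + CrO4^2-
Ksp = [Tl^+]^2[CrO4^2-]
Precipitation begins when Q = Ksp. With [Tl^+] = 3.28 x 10^-4 M:
9.31 × 10^-13 = (3.28 x 10^-4)^2 × [CrO4^2-]
[CrO4^2-] = (9.31 × 10^-13 / 1.076 x 10^-7) = 8.65 x 10^-6 M

[CrO4^2-] = 8.65 × 10^-6 M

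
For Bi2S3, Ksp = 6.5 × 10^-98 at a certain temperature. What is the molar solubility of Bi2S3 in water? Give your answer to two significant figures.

Bi2S3(s) ⇌ 2 Bi^3+ + 3 S^2-
Ksp = [Bi^3+]^2[S^2-]^3
If s mol/L of Bi2S3 dissolves, [Bi^3+] = 2s and [S^2-] = 3s.
Substituting: Ksp = (2s)^2(3s)^3 = 108s^5
Solving, s = (6.5 × 10^-98/108)^(1/5) = 1.4 × 10^-20 M

1.4 x 10^-20 M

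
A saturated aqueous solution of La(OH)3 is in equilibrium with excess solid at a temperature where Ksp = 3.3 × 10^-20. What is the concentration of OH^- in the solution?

1.8 × 10^-5 M

La(OH)3(s) <=> La^3+(aq) + 3 OH^-(aq)
Ksp = [La^3+][OH^-]^3
With molar solubility s: [La^3+] = s, [OH^-] = 3s.
So Ksp = s × (3s)^3 = 27s^4
s^4 = 3.3 × 10^-20 / 27, so s = 5.91 × 10^-6 M
[OH^-] = 3s = 1.8 × 10^-5 M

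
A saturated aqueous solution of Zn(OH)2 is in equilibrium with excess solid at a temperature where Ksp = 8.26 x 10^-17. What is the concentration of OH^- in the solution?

[OH^-] ≈ 5.49 × 10^-6 M

Zn(OH)2(s) ⇌ Zn^2+ + 2 OH^-
Ksp = [Zn^2+][OH^-]^2
If s mol/L of Zn(OH)2 dissolves, [Zn^2+] = s and [OH^-] = 2s.
So Ksp = s × (2s)^2 = 4s^3
s = (8.26 x 10^-17 / 4)^(1/3) = 2.744 × 10^-6 M
[OH^-] = 2s = 5.49 × 10^-6 M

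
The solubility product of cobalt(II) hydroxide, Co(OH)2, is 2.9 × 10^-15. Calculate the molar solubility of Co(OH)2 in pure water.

Co(OH)2(s) ⇌ Co^2+ + 2 OH^-
Ksp = [Co^2+][OH^-]^2
If s mol/L of Co(OH)2 dissolves, [Co^2+] = s and [OH^-] = 2s.
So Ksp = s × (2s)^2 = 4s^3
s^3 = 2.9 × 10^-15 / 4, so s = 9.0 x 10^-6 M

s = 9.0e-6 M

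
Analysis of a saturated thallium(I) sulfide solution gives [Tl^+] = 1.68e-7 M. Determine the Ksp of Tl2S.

Tl2S(s) ⇌ 2 Tl^+(aq) + S^2-(aq)
Stoichiometry gives [S^2-] = (1/2)[Tl^+] = 8.400 × 10^-8 M.
Ksp = [Tl^+]^2[S^2-]
Ksp = (1.68 x 10^-7)^2 × 8.400 × 10^-8 = 2.37 × 10^-21

Ksp ≈ 2.37 × 10^-21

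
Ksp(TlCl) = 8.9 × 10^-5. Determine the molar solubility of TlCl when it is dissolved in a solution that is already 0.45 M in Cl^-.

s ≈ 2.0e-4 M

TlCl(s) <=> Tl^+(aq) + Cl^-(aq)
Ksp = [Tl^+][Cl^-]
Let s = moles of TlCl that dissolve per litre. [Tl^+] = s, [Cl^-] = 0.45 + s ≈ 0.45 (Ksp is small, so little additional dissolves).
Ksp ≈ s × 0.45
s = 2.0 × 10^-4 M
Check: s = 2.0 x 10^-4 ≪ 0.45, so the approximation is valid.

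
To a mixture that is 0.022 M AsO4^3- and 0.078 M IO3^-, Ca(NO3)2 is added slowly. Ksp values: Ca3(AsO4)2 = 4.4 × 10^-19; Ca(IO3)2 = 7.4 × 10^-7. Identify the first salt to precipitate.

Each salt begins to precipitate when Q = Ksp, i.e. when [Ca^2+] reaches its threshold.
For Ca3(AsO4)2: 4.4 × 10^-19 = (0.022)^2 × [Ca^2+]^3  ⇒  [Ca^2+] = 9.7 x 10^-6 M.
For Ca(IO3)2: 7.4 × 10^-7 = (0.078)^2 × [Ca^2+]  ⇒  [Ca^2+] = 1.2 x 10^-4 M.
The salt with the lower threshold [Ca^2+] precipitates first: Ca3(AsO4)2.

Ca3(AsO4)2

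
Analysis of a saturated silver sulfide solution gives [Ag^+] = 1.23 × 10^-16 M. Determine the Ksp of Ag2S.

9.30 × 10^-49

Ag2S(s) ⇌ 2 Ag^+(aq) + S^2-(aq)
Stoichiometry gives [S^2-] = (1/2)[Ag^+] = 6.150 x 10^-17 M.
Ksp = [Ag^+]^2[S^2-]
Ksp = (1.23 × 10^-16)^2 × 6.150 × 10^-17 = 9.30 x 10^-49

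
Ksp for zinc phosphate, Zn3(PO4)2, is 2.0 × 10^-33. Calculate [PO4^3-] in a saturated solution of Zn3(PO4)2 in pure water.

Zn3(PO4)2(s) ⇌ 3 Zn^2+(aq) + 2 PO4^3-(aq)
Ksp = [Zn^2+]^3[PO4^3-]^2
Let s = molar solubility. Then [Zn^2+] = 3s and [PO4^3-] = 2s.
Substituting: Ksp = (3s)^3(2s)^2 = 108s^5
s^5 = 2.0 × 10^-33 / 108, so s = 1.13 × 10^-7 M
[PO4^3-] = 2s = 2.3 x 10^-7 M

2.3 × 10^-7 M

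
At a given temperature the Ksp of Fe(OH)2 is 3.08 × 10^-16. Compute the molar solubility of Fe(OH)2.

Fe(OH)2(s) ⇌ Fe^2+ + 2 OH^-
Ksp = [Fe^2+][OH^-]^2
With molar solubility s: [Fe^2+] = s, [OH^-] = 2s.
Ksp = s(2s)^2 = 4s^3
s^3 = 3.08 × 10^-16 / 4, so s = 4.25 × 10^-6 M

s = 4.25e-6 M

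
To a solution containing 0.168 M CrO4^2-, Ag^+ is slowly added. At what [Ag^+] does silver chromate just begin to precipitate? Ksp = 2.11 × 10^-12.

Ag2CrO4(s) <=> 2 Ag^+ + CrO4^2-
Ksp = [Ag^+]^2[CrO4^2-]
Precipitation begins when Q = Ksp. With [CrO4^2-] = 0.168 M:
2.11 × 10^-12 = (0.168) × [Ag^+]^2
[Ag^+] = (2.11 × 10^-12 / 1.68 × 10^-1)^(1/2) = 3.54 × 10^-6 M

[Ag^+] ≈ 3.54 x 10^-6 M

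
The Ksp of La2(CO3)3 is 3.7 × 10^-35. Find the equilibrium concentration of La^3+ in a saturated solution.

La2(CO3)3(s) ⇌ 2 La^3+ + 3 CO3^2-
Ksp = [La^3+]^2[CO3^2-]^3
If s mol/L of La2(CO3)3 dissolves, [La^3+] = 2s and [CO3^2-] = 3s.
Substituting: Ksp = (2s)^2(3s)^3 = 108s^5
Solving, s = (3.7 × 10^-35/108)^(1/5) = 5.09 × 10^-8 M
[La^3+] = 2s = 1.0 × 10^-7 M

[La^3+] = 1.0 x 10^-7 M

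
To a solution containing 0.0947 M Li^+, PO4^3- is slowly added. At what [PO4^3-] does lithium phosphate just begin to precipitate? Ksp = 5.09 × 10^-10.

Li3PO4(s) <=> 3 Li^+ + PO4^3-
Ksp = [Li^+]^3[PO4^3-]
Precipitation begins when Q = Ksp. With [Li^+] = 0.0947 M:
5.09 × 10^-10 = (0.0947)^3 × [PO4^3-]
[PO4^3-] = (5.09 × 10^-10 / 8.493 x 10^-4) = 5.99 x 10^-7 M

[PO4^3-] ≈ 5.99e-7 M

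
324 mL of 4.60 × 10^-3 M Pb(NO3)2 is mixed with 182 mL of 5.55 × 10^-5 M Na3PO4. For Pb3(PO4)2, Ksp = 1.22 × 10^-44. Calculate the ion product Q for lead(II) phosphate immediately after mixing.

Q ≈ 1.02 × 10^-17

Total volume = 324 + 182 = 506 mL.
[Pb^2+] = 4.60 x 10^-3 × (324/506) = 2.945 × 10^-3 M
[PO4^3-] = 5.55 × 10^-5 × (182/506) = 1.996 × 10^-5 M
Pb3(PO4)2(s) ⇌ 3 Pb^2+(aq) + 2 PO4^3-(aq), so Q = [Pb^2+]^3[PO4^3-]^2
Q = (2.945 × 10^-3)^3(1.996 × 10^-5)^2 = 1.02 × 10^-17
Q > Ksp, so Pb3(PO4)2 will precipitate.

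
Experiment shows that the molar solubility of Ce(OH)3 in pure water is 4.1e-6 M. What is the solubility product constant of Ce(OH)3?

Ce(OH)3(s) <=> Ce^3+(aq) + 3 OH^-(aq)
With molar solubility s: [Ce^3+] = s, [OH^-] = 3s.
Ksp = [Ce^3+][OH^-]^3
So Ksp = s × (3s)^3 = 27s^4
Ksp = 27 × (4.1 x 10^-6)^4 = 7.6 × 10^-21

Ksp = 7.6e-21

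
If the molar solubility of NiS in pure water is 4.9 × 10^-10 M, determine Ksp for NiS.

NiS(s) ⇌ Ni^2+(aq) + S^2-(aq)
For each mole of NiS that dissolves: [Ni^2+] = s, [S^2-] = s.
Ksp = [Ni^2+][S^2-]
Ksp = s × s = s^2
With s = 4.9 × 10^-10: Ksp = 2.4 × 10^-19

Ksp = 2.4 × 10^-19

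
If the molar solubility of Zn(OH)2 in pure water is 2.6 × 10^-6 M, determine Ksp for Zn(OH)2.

Ksp ≈ 7.0 × 10^-17

Zn(OH)2(s) ⇌ Zn^2+(aq) + 2 OH^-(aq)
Let s = molar solubility. Then [Zn^2+] = s and [OH^-] = 2s.
Ksp = [Zn^2+][OH^-]^2
Ksp = s(2s)^2 = 4s^3
With s = 2.6 x 10^-6: Ksp = 7.0 × 10^-17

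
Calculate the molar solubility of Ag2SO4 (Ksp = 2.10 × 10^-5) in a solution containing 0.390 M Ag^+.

1.38 × 10^-4 M

Ag2SO4(s) ⇌ 2 Ag^+(aq) + SO4^2-(aq)
Ksp = [Ag^+]^2[SO4^2-]
If s mol/L dissolves here, [Ag^+] = 0.390 + 2s ≈ 0.390, [SO4^2-] = s (since the Ag^+ already present dominates).
Ksp ≈ (0.390)^2 × s
s = 1.38 x 10^-4 M
Check: 2s = 2.8 × 10^-4 ≪ 0.390, so the approximation is valid.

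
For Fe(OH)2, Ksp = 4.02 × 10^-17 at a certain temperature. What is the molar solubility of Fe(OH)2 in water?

s ≈ 2.16 x 10^-6 M

Fe(OH)2(s) <=> Fe^2+(aq) + 2 OH^-(aq)
Ksp = [Fe^2+][OH^-]^2
If s mol/L of Fe(OH)2 dissolves, [Fe^2+] = s and [OH^-] = 2s.
Substituting: Ksp = s(2s)^2 = 4s^3
s^3 = 4.02 × 10^-17 / 4, so s = 2.16 × 10^-6 M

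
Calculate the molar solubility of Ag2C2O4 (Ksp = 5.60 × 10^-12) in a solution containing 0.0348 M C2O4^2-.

Ag2C2O4(s) ⇌ 2 Ag^+(aq) + C2O4^2-(aq)
Ksp = [Ag^+]^2[C2O4^2-]
If s mol/L dissolves here, [Ag^+] = 2s, [C2O4^2-] = 0.0348 + s ≈ 0.0348 (common-ion effect: C2O4^2- is already 0.0348 M).
Ksp ≈ (2s)^2 × 0.0348
s = 6.34 x 10^-6 M
Check: s = 6.3 × 10^-6 ≪ 0.0348, so the approximation is valid.

s = 6.34 × 10^-6 M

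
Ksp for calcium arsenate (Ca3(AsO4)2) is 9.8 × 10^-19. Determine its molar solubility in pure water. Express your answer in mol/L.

s = 9.8 × 10^-5 M

Ca3(AsO4)2(s) ⇌ 3 Ca^2+(aq) + 2 AsO4^3-(aq)
Ksp = [Ca^2+]^3[AsO4^3-]^2
With molar solubility s: [Ca^2+] = 3s, [AsO4^3-] = 2s.
So Ksp = (3s)^3 × (2s)^2 = 108s^5
s^5 = 9.8 × 10^-19 / 108, so s = 9.8 × 10^-5 M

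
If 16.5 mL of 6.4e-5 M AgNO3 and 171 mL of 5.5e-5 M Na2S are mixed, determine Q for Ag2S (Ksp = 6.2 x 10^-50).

Total volume = 16.5 + 171 = 187.5 mL.
[Ag^+] = 6.4 x 10^-5 × (16.5/187.5) = 5.63 × 10^-6 M
[S^2-] = 5.5 × 10^-5 × (171/187.5) = 5.02 × 10^-5 M
Ag2S(s) ⇌ 2 Ag^+(aq) + S^2-(aq), so Q = [Ag^+]^2[S^2-]
Q = (5.63 × 10^-6)^2(5.02 × 10^-5) = 1.6 × 10^-15
Q > Ksp, so Ag2S will precipitate.

Q ≈ 1.6 x 10^-15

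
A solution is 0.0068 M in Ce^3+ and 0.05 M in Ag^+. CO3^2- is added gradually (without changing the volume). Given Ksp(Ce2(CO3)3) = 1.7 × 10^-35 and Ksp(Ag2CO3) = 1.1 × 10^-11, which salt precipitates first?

Precipitation of each salt starts when its ion product equals its Ksp.
For Ce2(CO3)3: 1.7 × 10^-35 = (0.0068)^2 × [CO3^2-]^3  ⇒  [CO3^2-] = 7.2 × 10^-11 M.
For Ag2CO3: 1.1 × 10^-11 = (0.05)^2 × [CO3^2-]  ⇒  [CO3^2-] = 4.4 x 10^-9 M.
The salt with the lower threshold [CO3^2-] precipitates first: Ce2(CO3)3.

Ce2(CO3)3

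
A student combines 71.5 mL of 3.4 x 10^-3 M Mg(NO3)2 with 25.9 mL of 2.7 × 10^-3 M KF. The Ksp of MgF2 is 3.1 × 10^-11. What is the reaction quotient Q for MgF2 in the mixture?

Total volume = 71.5 + 25.9 = 97.4 mL.
[Mg^2+] = 3.4 x 10^-3 × (71.5/97.4) = 2.50 × 10^-3 M
[F^-] = 2.7 × 10^-3 × (25.9/97.4) = 7.18 × 10^-4 M
MgF2(s) <=> Mg^2+ + 2 F^-, so Q = [Mg^2+][F^-]^2
Q = (2.50 × 10^-3)(7.18 x 10^-4)^2 = 1.3 × 10^-9
Q > Ksp, so MgF2 will precipitate.

1.3 × 10^-9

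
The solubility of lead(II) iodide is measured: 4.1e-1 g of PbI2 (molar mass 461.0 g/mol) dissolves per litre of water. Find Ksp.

Molar solubility s = (4.1 x 10^-1 g/L) / (461.0 g/mol) = 8.89 × 10^-4 M.
PbI2(s) ⇌ Pb^2+(aq) + 2 I^-(aq)
If s mol/L of PbI2 dissolves, [Pb^2+] = s and [I^-] = 2s.
Ksp = [Pb^2+][I^-]^2
Ksp = s(2s)^2 = 4s^3
Ksp = 4 × (8.89 × 10^-4)^3 = 2.8 x 10^-9

Ksp ≈ 2.8 x 10^-9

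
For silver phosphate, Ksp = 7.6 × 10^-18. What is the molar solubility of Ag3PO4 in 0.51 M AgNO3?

Ag3PO4(s) <=> 3 Ag^+ + PO4^3-
Ksp = [Ag^+]^3[PO4^3-]
Let s be the molar solubility in this solution. [Ag^+] = 0.51 + 3s ≈ 0.51, [PO4^3-] = s (common-ion effect: Ag^+ is already 0.51 M).
Ksp ≈ (0.51)^3 × s
s = 5.7 x 10^-17 M
Check: 3s = 1.7 × 10^-16 ≪ 0.51, so the approximation is valid.

5.7 × 10^-17 M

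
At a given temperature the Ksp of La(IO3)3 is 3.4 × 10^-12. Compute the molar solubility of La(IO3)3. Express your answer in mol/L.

s = 6.0e-4 M

La(IO3)3(s) <=> La^3+(aq) + 3 IO3^-(aq)
Ksp = [La^3+][IO3^-]^3
For each mole of La(IO3)3 that dissolves: [La^3+] = s, [IO3^-] = 3s.
So Ksp = s × (3s)^3 = 27s^4
s = (3.4 × 10^-12 / 27)^(1/4) = 6.0 x 10^-4 M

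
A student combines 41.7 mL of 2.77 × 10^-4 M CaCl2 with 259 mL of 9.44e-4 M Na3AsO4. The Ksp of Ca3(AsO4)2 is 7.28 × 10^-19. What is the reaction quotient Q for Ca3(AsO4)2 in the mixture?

Total volume = 41.7 + 259 = 300.7 mL.
[Ca^2+] = 2.77 x 10^-4 × (41.7/300.7) = 3.841 x 10^-5 M
[AsO4^3-] = 9.44 × 10^-4 × (259/300.7) = 8.131 × 10^-4 M
Ca3(AsO4)2(s) ⇌ 3 Ca^2+ + 2 AsO4^3-, so Q = [Ca^2+]^3[AsO4^3-]^2
Q = (3.841 × 10^-5)^3(8.131 × 10^-4)^2 = 3.75 x 10^-20
Q < Ksp, so no precipitate of Ca3(AsO4)2 forms.

Q = 3.75 × 10^-20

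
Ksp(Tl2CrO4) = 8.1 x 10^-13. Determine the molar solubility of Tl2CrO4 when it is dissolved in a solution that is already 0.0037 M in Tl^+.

s ≈ 5.9 × 10^-8 M

Tl2CrO4(s) <=> 2 Tl^+ + CrO4^2-
Ksp = [Tl^+]^2[CrO4^2-]
If s mol/L dissolves here, [Tl^+] = 0.0037 + 2s ≈ 0.0037, [CrO4^2-] = s (since the Tl^+ already present dominates).
Ksp ≈ (0.0037)^2 × s
s = 5.9 × 10^-8 M
Check: 2s = 1.2 × 10^-7 ≪ 0.0037, so the approximation is valid.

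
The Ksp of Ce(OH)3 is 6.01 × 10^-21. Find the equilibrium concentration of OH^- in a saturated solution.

Ce(OH)3(s) ⇌ Ce^3+ + 3 OH^-
Ksp = [Ce^3+][OH^-]^3
If s mol/L of Ce(OH)3 dissolves, [Ce^3+] = s and [OH^-] = 3s.
Ksp = s(3s)^3 = 27s^4
s^4 = 6.01 × 10^-21 / 27, so s = 3.863 × 10^-6 M
[OH^-] = 3s = 1.16 x 10^-5 M

1.16e-5 M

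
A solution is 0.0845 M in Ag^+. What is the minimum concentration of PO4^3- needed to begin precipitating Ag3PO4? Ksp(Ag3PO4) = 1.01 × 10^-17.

Ag3PO4(s) <=> 3 Ag^+(aq) + PO4^3-(aq)
Ksp = [Ag^+]^3[PO4^3-]
Precipitation begins when Q = Ksp. With [Ag^+] = 0.0845 M:
1.01 × 10^-17 = (0.0845)^3 × [PO4^3-]
[PO4^3-] = (1.01 × 10^-17 / 6.034 × 10^-4) = 1.67 × 10^-14 M

[PO4^3-] = 1.67e-14 M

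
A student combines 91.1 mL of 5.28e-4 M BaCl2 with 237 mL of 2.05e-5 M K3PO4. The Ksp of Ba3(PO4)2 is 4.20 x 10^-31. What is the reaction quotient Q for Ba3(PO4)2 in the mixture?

Q = 6.91 × 10^-22

Total volume = 91.1 + 237 = 328.1 mL.
[Ba^2+] = 5.28 x 10^-4 × (91.1/328.1) = 1.466 × 10^-4 M
[PO4^3-] = 2.05 × 10^-5 × (237/328.1) = 1.481 × 10^-5 M
Ba3(PO4)2(s) ⇌ 3 Ba^2+ + 2 PO4^3-, so Q = [Ba^2+]^3[PO4^3-]^2
Q = (1.466 × 10^-4)^3(1.481 x 10^-5)^2 = 6.91 × 10^-22
Q > Ksp, so Ba3(PO4)2 will precipitate.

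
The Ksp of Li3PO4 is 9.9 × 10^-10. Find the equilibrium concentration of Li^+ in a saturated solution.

Li3PO4(s) ⇌ 3 Li^+ + PO4^3-
Ksp = [Li^+]^3[PO4^3-]
Let s = molar solubility. Then [Li^+] = 3s and [PO4^3-] = s.
So Ksp = (3s)^3 × s = 27s^4
Solving, s = (9.9 × 10^-10/27)^(1/4) = 2.46 x 10^-3 M
[Li^+] = 3s = 7.4 × 10^-3 M

7.4 × 10^-3 M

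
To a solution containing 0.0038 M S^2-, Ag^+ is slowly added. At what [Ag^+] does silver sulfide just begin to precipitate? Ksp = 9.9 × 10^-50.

[Ag^+] ≈ 5.1 × 10^-24 M

Ag2S(s) ⇌ 2 Ag^+(aq) + S^2-(aq)
Ksp = [Ag^+]^2[S^2-]
Precipitation begins when Q = Ksp. With [S^2-] = 0.0038 M:
9.9 × 10^-50 = (0.0038) × [Ag^+]^2
[Ag^+] = (9.9 × 10^-50 / 3.8 × 10^-3)^(1/2) = 5.1 x 10^-24 M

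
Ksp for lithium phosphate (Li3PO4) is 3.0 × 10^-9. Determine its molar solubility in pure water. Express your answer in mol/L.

s = 3.2 × 10^-3 M

Li3PO4(s) ⇌ 3 Li^+ + PO4^3-
Ksp = [Li^+]^3[PO4^3-]
Let s = molar solubility. Then [Li^+] = 3s and [PO4^3-] = s.
Ksp = (3s)^3s = 27s^4
Solving, s = (3.0 × 10^-9/27)^(1/4) = 3.2 × 10^-3 M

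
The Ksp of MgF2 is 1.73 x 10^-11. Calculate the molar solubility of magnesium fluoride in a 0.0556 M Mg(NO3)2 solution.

MgF2(s) <=> Mg^2+ + 2 F^-
Ksp = [Mg^2+][F^-]^2
Let s = moles of MgF2 that dissolve per litre. [Mg^2+] = 0.0556 + s ≈ 0.0556, [F^-] = 2s (since Mg^2+ from Mg(NO3)2 dominates).
Ksp ≈ 0.0556 × (2s)^2
s = 8.82 × 10^-6 M
Check: s = 8.8 x 10^-6 ≪ 0.0556, so the approximation is valid.

s = 8.82 × 10^-6 M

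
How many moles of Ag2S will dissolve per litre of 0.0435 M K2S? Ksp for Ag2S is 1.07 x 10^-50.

2.48 × 10^-25 M

Ag2S(s) ⇌ 2 Ag^+ + S^2-
Ksp = [Ag^+]^2[S^2-]
Let s be the molar solubility in this solution. [Ag^+] = 2s, [S^2-] = 0.0435 + s ≈ 0.0435 (common-ion effect: S^2- is already 0.0435 M).
Ksp ≈ (2s)^2 × 0.0435
s = 2.48 × 10^-25 M
Check: s = 2.5 × 10^-25 ≪ 0.0435, so the approximation is valid.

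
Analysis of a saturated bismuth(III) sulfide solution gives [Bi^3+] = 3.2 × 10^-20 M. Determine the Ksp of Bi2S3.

Ksp ≈ 1.1e-97

Bi2S3(s) ⇌ 2 Bi^3+(aq) + 3 S^2-(aq)
Stoichiometry gives [S^2-] = (3/2)[Bi^3+] = 4.80 × 10^-20 M.
Ksp = [Bi^3+]^2[S^2-]^3
Ksp = (3.2 x 10^-20)^2 × (4.80 × 10^-20)^3 = 1.1 × 10^-97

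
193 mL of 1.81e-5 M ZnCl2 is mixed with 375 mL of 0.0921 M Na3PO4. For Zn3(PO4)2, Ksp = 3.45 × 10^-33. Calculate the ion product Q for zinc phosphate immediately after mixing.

8.60 x 10^-19

Total volume = 193 + 375 = 568 mL.
[Zn^2+] = 1.81 × 10^-5 × (193/568) = 6.150 × 10^-6 M
[PO4^3-] = 9.21 × 10^-2 × (375/568) = 6.081 × 10^-2 M
Zn3(PO4)2(s) <=> 3 Zn^2+(aq) + 2 PO4^3-(aq), so Q = [Zn^2+]^3[PO4^3-]^2
Q = (6.150 x 10^-6)^3(6.081 × 10^-2)^2 = 8.60 x 10^-19
Q > Ksp, so Zn3(PO4)2 will precipitate.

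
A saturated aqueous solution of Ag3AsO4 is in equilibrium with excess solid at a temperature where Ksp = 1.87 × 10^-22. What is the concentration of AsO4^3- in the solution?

[AsO4^3-] = 1.62 × 10^-6 M

Ag3AsO4(s) <=> 3 Ag^+ + AsO4^3-
Ksp = [Ag^+]^3[AsO4^3-]
Let s = molar solubility. Then [Ag^+] = 3s and [AsO4^3-] = s.
So Ksp = (3s)^3 × s = 27s^4
s^4 = 1.87 × 10^-22 / 27, so s = 1.622 × 10^-6 M
[AsO4^3-] = s = 1.62 × 10^-6 M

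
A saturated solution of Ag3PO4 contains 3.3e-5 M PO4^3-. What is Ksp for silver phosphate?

Ag3PO4(s) <=> 3 Ag^+ + PO4^3-
Stoichiometry gives [Ag^+] = (3/1)[PO4^3-] = 9.90 × 10^-5 M.
Ksp = [Ag^+]^3[PO4^3-]
Ksp = (9.90 × 10^-5)^3 × 3.3 × 10^-5 = 3.2 × 10^-17

Ksp ≈ 3.2 × 10^-17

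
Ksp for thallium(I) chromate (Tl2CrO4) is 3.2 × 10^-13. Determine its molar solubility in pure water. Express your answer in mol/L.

Tl2CrO4(s) ⇌ 2 Tl^+(aq) + CrO4^2-(aq)
Ksp = [Tl^+]^2[CrO4^2-]
Let s = molar solubility. Then [Tl^+] = 2s and [CrO4^2-] = s.
So Ksp = (2s)^2 × s = 4s^3
Solving, s = (3.2 × 10^-13/4)^(1/3) = 4.3 x 10^-5 M

s = 4.3 x 10^-5 M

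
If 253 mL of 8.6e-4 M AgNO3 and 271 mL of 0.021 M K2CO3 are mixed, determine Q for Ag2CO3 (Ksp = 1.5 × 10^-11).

Total volume = 253 + 271 = 524 mL.
[Ag^+] = 8.6 × 10^-4 × (253/524) = 4.15 × 10^-4 M
[CO3^2-] = 2.1 × 10^-2 × (271/524) = 1.09 × 10^-2 M
Ag2CO3(s) ⇌ 2 Ag^+ + CO3^2-, so Q = [Ag^+]^2[CO3^2-]
Q = (4.15 × 10^-4)^2(1.09 x 10^-2) = 1.9 × 10^-9
Q > Ksp, so Ag2CO3 will precipitate.

Q ≈ 1.9 × 10^-9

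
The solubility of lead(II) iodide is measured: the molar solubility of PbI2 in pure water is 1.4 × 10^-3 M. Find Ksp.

Ksp = 1.1 × 10^-8

PbI2(s) <=> Pb^2+ + 2 I^-
If s mol/L of PbI2 dissolves, [Pb^2+] = s and [I^-] = 2s.
Ksp = [Pb^2+][I^-]^2
Substituting: Ksp = s(2s)^2 = 4s^3
With s = 1.4 x 10^-3: Ksp = 1.1 × 10^-8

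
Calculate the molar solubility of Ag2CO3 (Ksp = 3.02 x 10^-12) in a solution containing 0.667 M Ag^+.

s = 6.79e-12 M

Ag2CO3(s) ⇌ 2 Ag^+ + CO3^2-
Ksp = [Ag^+]^2[CO3^2-]
If s mol/L dissolves here, [Ag^+] = 0.667 + 2s ≈ 0.667, [CO3^2-] = s (since the Ag^+ already present dominates).
Ksp ≈ (0.667)^2 × s
s = 6.79 x 10^-12 M
Check: 2s = 1.4 × 10^-11 ≪ 0.667, so the approximation is valid.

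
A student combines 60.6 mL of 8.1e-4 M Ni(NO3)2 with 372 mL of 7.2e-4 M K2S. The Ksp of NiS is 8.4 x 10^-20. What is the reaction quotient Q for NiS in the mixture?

Q = 7.0 × 10^-8

Total volume = 60.6 + 372 = 432.6 mL.
[Ni^2+] = 8.1 × 10^-4 × (60.6/432.6) = 1.13 × 10^-4 M
[S^2-] = 7.2 × 10^-4 × (372/432.6) = 6.19 × 10^-4 M
NiS(s) ⇌ Ni^2+(aq) + S^2-(aq), so Q = [Ni^2+][S^2-]
Q = (1.13 × 10^-4)(6.19 x 10^-4) = 7.0 × 10^-8
Q > Ksp, so NiS will precipitate.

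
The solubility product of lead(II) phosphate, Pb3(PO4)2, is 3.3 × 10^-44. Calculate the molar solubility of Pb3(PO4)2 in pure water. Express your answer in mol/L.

Pb3(PO4)2(s) ⇌ 3 Pb^2+(aq) + 2 PO4^3-(aq)
Ksp = [Pb^2+]^3[PO4^3-]^2
With molar solubility s: [Pb^2+] = 3s, [PO4^3-] = 2s.
So Ksp = (3s)^3 × (2s)^2 = 108s^5
s = (3.3 × 10^-44 / 108)^(1/5) = 7.9 × 10^-10 M

7.9e-10 M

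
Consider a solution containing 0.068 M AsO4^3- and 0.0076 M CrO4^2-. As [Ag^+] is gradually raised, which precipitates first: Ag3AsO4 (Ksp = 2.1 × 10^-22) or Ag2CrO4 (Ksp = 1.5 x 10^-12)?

Ag3AsO4

Each salt begins to precipitate when Q = Ksp, i.e. when [Ag^+] reaches its threshold.
For Ag3AsO4: 2.1 × 10^-22 = 0.068 × [Ag^+]^3  ⇒  [Ag^+] = 1.5 x 10^-7 M.
For Ag2CrO4: 1.5 x 10^-12 = 0.0076 × [Ag^+]^2  ⇒  [Ag^+] = 1.4 x 10^-5 M.
The salt with the lower threshold [Ag^+] precipitates first: Ag3AsO4.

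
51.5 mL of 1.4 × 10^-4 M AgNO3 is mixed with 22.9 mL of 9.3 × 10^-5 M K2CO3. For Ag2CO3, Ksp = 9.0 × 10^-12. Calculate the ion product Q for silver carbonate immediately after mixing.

2.7 × 10^-13

Total volume = 51.5 + 22.9 = 74.4 mL.
[Ag^+] = 1.4 x 10^-4 × (51.5/74.4) = 9.69 × 10^-5 M
[CO3^2-] = 9.3 x 10^-5 × (22.9/74.4) = 2.86 × 10^-5 M
Ag2CO3(s) ⇌ 2 Ag^+ + CO3^2-, so Q = [Ag^+]^2[CO3^2-]
Q = (9.69 × 10^-5)^2(2.86 x 10^-5) = 2.7 x 10^-13
Q < Ksp, so no precipitate of Ag2CO3 forms.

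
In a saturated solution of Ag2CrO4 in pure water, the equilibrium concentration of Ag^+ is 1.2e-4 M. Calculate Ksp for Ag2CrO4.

Ksp ≈ 8.6 × 10^-13

Ag2CrO4(s) ⇌ 2 Ag^+(aq) + CrO4^2-(aq)
Stoichiometry gives [CrO4^2-] = (1/2)[Ag^+] = 6.00 × 10^-5 M.
Ksp = [Ag^+]^2[CrO4^2-]
Ksp = (1.2 × 10^-4)^2 × 6.00 × 10^-5 = 8.6 x 10^-13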